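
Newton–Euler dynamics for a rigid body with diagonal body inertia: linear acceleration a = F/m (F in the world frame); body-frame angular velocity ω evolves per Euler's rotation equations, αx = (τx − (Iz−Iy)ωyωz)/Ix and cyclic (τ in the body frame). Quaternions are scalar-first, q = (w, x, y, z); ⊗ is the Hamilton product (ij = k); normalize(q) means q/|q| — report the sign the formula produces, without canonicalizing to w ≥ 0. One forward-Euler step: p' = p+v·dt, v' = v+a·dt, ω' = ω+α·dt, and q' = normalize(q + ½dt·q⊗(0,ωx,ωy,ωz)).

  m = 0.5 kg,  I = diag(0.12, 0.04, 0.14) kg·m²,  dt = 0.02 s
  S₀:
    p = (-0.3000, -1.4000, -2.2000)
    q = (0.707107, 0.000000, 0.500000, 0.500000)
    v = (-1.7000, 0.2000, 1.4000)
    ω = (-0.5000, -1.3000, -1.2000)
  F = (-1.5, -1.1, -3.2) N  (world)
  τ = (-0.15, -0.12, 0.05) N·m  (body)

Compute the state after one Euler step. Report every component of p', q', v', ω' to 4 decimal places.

p' = (-0.3340, -1.3960, -2.1720)
q' = (0.7195, -0.0030, 0.4882, 0.4939)
v' = (-1.7600, 0.1560, 1.2720)
ω' = (-0.5510, -1.3540, -1.1854)

gyro term ω×Iω = (0.1560, -0.0120, -0.0520)
(τ − ω×Iω)/I = (-2.5500, -2.7000, 0.7286)
new body rate ω' = (-0.5510, -1.3540, -1.1854)
q⊗(0,ω) = (1.2500000, -0.3035535, -1.1692391, -0.5985284)
q + ½dt·q⊗(0,ω), renormalized = (0.7195, -0.0030, 0.4882, 0.4939)
p + v·dt = (-0.3340, -1.3960, -2.1720)
v' = v + a·dt = (-1.7600, 0.1560, 1.2720)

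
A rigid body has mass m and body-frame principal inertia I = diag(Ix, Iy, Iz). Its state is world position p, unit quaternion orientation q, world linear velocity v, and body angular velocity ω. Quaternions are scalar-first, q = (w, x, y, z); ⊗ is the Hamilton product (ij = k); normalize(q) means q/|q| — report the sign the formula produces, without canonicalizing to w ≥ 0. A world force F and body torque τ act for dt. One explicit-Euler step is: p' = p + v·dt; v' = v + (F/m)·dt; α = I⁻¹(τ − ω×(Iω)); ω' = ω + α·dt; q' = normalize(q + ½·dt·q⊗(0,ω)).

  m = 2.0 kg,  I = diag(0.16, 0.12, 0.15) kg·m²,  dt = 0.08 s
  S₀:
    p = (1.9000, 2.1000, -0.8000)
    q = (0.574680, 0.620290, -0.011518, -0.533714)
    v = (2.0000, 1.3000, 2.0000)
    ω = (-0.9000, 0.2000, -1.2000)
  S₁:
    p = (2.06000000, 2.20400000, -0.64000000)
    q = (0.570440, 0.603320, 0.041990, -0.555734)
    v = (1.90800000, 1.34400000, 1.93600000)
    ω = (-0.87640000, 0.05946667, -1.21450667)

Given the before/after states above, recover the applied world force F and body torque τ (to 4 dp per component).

F = (-2.3000, 1.1000, -1.6000)
τ = (0.0400, -0.2000, -0.0200)

velocity change Δv = (-0.09200000, 0.04400000, -0.06400000)
m·(v₁−v₀)/dt = (-2.3000, 1.1000, -1.6000)
Δω = ω₁−ω₀ = (0.02360000, -0.14053333, -0.01450667)
gyro term ω₀×Iω₀ = (-0.0072, 0.0108, 0.0072)
applied torque τ = (0.0400, -0.2000, -0.0200)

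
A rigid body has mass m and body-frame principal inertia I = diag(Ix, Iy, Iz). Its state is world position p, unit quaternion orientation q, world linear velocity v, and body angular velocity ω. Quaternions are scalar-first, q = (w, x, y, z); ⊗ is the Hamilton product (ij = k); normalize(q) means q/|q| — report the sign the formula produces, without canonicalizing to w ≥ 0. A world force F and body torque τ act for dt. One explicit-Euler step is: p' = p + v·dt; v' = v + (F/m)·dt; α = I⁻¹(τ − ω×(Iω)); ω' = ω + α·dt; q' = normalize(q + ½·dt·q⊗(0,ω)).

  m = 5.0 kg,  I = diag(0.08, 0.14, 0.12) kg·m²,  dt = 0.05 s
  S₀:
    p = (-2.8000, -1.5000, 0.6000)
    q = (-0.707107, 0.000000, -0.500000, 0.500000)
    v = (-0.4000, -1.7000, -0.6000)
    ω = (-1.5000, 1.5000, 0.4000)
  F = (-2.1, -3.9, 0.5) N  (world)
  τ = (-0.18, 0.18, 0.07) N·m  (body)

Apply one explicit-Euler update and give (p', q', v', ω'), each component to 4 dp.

p' = (-2.8200, -1.5850, 0.5700)
q' = (-0.6923, 0.0028, -0.5445, 0.4735)
v' = (-0.4210, -1.7390, -0.5950)
ω' = (-1.6050, 1.5557, 0.4854)

ω×(Iω) gyroscopic = (-0.0120, 0.0240, -0.1350)
(τ − ω×Iω)/I = (-2.1000, 1.1143, 1.7083)
ω + α·dt = (-1.6050, 1.5557, 0.4854)
q⊗(0,ω) = (0.5500000, 0.1106605, -1.8106605, -1.0328428)
updated quaternion q' = (-0.6923, 0.0028, -0.5445, 0.4735)
p' = p + v·dt = (-2.8200, -1.5850, 0.5700)
new velocity v' = (-0.4210, -1.7390, -0.5950)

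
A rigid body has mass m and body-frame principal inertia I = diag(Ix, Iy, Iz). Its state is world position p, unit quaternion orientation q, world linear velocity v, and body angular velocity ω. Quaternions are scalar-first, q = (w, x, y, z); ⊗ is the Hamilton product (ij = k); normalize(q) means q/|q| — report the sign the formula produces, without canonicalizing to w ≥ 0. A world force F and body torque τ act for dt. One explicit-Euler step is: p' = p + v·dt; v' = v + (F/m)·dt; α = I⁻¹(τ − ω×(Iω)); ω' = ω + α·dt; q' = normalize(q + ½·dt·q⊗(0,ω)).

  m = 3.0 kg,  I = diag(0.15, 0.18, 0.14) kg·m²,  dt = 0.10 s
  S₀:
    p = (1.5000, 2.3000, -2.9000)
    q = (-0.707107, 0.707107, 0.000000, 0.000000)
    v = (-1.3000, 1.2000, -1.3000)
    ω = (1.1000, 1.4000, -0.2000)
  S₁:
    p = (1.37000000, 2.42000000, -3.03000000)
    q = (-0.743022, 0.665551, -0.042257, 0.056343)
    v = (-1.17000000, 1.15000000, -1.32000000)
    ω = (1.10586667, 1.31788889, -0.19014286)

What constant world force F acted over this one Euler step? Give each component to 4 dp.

F = (3.9000, -1.5000, -0.6000)

velocity change Δv = (0.13000000, -0.05000000, -0.02000000)
m·(v₁−v₀)/dt = (3.9000, -1.5000, -0.6000)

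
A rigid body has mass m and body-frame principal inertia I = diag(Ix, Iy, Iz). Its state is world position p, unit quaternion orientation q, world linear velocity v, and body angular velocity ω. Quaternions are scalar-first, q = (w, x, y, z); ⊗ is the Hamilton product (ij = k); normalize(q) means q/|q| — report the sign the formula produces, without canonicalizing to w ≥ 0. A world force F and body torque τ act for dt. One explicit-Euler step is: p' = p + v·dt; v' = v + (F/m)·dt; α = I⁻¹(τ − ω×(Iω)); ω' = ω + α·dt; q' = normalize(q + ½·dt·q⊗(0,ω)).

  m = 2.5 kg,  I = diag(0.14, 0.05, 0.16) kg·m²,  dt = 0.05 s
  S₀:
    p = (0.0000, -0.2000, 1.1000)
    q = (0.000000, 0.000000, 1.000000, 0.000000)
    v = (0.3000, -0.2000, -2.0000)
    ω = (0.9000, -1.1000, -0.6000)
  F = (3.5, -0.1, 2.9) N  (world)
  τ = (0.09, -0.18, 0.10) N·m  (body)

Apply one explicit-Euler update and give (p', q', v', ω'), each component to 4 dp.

p' = p + v·dt = (0.0150, -0.2100, 1.0000)
v' = v + a·dt = (0.3700, -0.2020, -1.9420)
(τ − ω×Iω)/I = (0.1243, -3.8160, 0.0681)
ω + α·dt = (0.9062, -1.2908, -0.5966)
q⊗(0,ω) = (1.1000000, -0.6000000, 0.0000000, -0.9000000)
updated quaternion q' = (0.0275, -0.0150, 0.9993, -0.0225)

p' = (0.0150, -0.2100, 1.0000)
q' = (0.0275, -0.0150, 0.9993, -0.0225)
v' = (0.3700, -0.2020, -1.9420)
ω' = (0.9062, -1.2908, -0.5966)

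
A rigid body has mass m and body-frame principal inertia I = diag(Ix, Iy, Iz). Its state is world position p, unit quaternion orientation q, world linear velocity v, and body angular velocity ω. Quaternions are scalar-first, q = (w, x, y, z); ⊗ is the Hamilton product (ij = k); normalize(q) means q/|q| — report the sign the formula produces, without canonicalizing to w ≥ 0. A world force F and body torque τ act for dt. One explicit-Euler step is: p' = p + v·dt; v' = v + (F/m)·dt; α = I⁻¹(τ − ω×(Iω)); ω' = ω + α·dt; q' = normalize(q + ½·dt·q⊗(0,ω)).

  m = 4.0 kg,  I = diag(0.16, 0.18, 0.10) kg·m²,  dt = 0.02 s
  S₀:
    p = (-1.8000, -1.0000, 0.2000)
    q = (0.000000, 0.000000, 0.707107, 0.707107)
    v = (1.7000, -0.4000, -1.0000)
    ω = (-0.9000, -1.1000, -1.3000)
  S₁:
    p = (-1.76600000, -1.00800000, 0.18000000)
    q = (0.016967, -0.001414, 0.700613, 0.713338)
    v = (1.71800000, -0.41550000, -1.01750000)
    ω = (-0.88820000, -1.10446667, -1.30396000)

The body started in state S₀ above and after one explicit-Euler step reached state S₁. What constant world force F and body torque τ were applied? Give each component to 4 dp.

rate change Δω = (0.01180000, -0.00446667, -0.00396000)
ω₀×(Iω₀) = (-0.1144, 0.0702, 0.0198)
τ = I·(Δω/dt) + ω₀×(Iω₀) = (-0.0200, 0.0300, 0.0000)
Δv = v₁−v₀ = (0.01800000, -0.01550000, -0.01750000)
F = m·Δv/dt = (3.6000, -3.1000, -3.5000)

F = (3.6000, -3.1000, -3.5000)
τ = (-0.0200, 0.0300, 0.0000)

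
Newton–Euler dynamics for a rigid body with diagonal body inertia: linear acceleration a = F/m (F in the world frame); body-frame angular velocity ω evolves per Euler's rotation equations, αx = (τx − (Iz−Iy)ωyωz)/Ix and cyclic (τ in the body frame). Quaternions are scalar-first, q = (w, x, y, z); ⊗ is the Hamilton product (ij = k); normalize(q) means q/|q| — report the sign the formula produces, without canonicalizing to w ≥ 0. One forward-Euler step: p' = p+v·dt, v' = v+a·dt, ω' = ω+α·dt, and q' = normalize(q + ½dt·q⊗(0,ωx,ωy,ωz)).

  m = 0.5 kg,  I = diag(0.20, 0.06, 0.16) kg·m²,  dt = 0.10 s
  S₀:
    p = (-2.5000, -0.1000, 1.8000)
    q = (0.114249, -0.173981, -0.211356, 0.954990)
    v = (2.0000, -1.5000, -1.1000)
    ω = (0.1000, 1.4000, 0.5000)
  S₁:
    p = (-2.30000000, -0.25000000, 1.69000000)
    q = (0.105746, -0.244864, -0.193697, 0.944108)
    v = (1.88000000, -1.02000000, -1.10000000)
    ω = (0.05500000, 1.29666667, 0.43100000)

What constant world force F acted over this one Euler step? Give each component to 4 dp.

v₁ − v₀ = (-0.12000000, 0.48000000, 0.00000000)
m·(v₁−v₀)/dt = (-0.6000, 2.4000, 0.0000)

F = (-0.6000, 2.4000, 0.0000)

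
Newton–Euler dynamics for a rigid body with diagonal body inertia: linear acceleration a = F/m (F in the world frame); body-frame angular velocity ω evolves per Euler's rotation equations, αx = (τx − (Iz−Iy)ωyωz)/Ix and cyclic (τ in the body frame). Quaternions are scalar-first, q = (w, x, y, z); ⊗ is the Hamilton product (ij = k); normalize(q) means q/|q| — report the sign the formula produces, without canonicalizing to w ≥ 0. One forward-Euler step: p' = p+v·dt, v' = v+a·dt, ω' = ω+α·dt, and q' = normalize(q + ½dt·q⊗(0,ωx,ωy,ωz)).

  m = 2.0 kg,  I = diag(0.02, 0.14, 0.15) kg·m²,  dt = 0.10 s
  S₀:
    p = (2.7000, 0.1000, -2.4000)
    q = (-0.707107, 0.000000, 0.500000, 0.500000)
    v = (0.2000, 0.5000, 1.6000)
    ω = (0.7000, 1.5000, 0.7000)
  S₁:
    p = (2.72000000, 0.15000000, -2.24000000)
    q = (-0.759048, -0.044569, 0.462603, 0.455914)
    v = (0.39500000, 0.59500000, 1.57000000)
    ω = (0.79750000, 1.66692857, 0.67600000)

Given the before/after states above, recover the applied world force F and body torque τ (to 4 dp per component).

Δω = ω₁−ω₀ = (0.09750000, 0.16692857, -0.02400000)
gyro term ω₀×Iω₀ = (0.0105, -0.0637, 0.1260)
I·α + gyro = (0.0300, 0.1700, 0.0900)
v₁ − v₀ = (0.19500000, 0.09500000, -0.03000000)
applied force F = (3.9000, 1.9000, -0.6000)

F = (3.9000, 1.9000, -0.6000)
τ = (0.0300, 0.1700, 0.0900)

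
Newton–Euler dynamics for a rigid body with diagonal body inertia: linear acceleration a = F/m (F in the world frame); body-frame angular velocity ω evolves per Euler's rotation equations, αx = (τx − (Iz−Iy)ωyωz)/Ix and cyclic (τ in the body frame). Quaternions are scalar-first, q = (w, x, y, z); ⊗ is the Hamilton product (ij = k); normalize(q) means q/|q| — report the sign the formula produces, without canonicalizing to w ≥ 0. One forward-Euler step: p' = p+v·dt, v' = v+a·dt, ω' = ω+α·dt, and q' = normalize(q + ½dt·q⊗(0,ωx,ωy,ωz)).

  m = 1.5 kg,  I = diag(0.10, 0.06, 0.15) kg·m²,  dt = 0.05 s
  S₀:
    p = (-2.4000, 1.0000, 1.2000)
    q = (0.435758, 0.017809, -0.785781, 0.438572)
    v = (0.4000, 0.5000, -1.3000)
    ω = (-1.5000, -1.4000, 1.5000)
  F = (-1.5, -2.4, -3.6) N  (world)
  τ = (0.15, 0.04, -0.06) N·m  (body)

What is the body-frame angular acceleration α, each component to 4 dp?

ω×(Iω) gyroscopic = (-0.1890, 0.1125, -0.0840)
α = I⁻¹(τ − ω×Iω) = (3.3900, -1.2083, 0.1600)

α = (3.3900, -1.2083, 0.1600)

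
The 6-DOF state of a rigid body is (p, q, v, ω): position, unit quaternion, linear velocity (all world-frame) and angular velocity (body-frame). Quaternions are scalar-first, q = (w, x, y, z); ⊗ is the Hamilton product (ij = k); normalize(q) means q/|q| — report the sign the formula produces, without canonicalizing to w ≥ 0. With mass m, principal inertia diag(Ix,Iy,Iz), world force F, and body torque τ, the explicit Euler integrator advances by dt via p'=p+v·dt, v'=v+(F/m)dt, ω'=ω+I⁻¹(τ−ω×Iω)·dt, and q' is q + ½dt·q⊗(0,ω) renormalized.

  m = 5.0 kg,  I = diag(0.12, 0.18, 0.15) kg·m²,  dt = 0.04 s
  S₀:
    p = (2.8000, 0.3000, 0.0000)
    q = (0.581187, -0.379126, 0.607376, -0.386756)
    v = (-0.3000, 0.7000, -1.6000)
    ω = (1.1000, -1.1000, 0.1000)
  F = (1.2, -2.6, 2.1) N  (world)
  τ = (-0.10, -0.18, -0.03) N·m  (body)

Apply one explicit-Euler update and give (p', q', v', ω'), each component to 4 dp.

p' = (2.7880, 0.3280, -0.0640)
q' = (0.6034, -0.3735, 0.5866, -0.3904)
v' = (-0.2904, 0.6792, -1.5832)
ω' = (1.0656, -1.1393, 0.1114)

p' = p + v·dt = (2.7880, 0.3280, -0.0640)
v + (F/m)dt = (-0.2904, 0.6792, -1.5832)
α = I⁻¹(τ − ω×Iω) = (-0.8608, -0.9817, 0.2840)
ω + α·dt = (1.0656, -1.1393, 0.1114)
q⊗(0,ω) = (1.1238278, 0.2746117, -1.0268247, -0.1929563)
updated quaternion q' = (0.6034, -0.3735, 0.5866, -0.3904)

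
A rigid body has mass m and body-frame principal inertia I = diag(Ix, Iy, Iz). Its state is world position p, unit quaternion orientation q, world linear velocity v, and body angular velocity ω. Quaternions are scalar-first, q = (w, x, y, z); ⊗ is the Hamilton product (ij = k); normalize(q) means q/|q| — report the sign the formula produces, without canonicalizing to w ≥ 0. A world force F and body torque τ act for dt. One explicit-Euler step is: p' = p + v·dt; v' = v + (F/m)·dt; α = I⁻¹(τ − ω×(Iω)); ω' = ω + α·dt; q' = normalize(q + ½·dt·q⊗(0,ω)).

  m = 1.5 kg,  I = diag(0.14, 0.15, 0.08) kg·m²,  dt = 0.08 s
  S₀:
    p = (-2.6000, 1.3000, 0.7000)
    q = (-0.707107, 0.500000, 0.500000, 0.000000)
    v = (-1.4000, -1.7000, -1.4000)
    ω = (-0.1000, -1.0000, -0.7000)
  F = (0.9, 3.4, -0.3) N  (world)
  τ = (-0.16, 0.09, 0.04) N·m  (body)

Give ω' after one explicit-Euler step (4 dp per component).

ω×(Iω) gyroscopic = (-0.0490, 0.0042, 0.0010)
angular accel α = (-0.7929, 0.5720, 0.4875)
ω + α·dt = (-0.1634, -0.9542, -0.6610)

ω' = (-0.1634, -0.9542, -0.6610)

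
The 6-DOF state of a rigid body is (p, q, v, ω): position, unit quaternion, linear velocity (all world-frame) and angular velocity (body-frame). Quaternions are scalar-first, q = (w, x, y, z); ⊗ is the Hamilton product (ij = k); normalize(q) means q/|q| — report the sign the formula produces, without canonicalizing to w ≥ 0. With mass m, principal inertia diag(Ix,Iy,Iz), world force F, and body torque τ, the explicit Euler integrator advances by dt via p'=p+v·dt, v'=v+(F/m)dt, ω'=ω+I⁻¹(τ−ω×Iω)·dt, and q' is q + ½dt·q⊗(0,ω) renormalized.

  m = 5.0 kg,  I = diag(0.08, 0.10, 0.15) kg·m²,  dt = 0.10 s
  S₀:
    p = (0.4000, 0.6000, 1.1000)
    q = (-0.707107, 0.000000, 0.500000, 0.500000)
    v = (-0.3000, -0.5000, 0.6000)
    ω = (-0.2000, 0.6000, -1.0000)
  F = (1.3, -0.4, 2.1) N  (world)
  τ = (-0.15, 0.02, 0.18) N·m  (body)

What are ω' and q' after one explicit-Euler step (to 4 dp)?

ω' = (-0.3500, 0.6340, -0.8784)
q' = (-0.6959, -0.0329, 0.4730, 0.5394)

ω×(Iω) gyroscopic = (-0.0300, -0.0140, -0.0024)
(τ − ω×Iω)/I = (-1.5000, 0.3400, 1.2160)
ω' = ω + α·dt = (-0.3500, 0.6340, -0.8784)
2q̇ = q⊗(0,ω) = (0.2000000, -0.6585786, -0.5242642, 0.8071070)
q' = normalize(q + ½dt·q⊗(0,ω)) = (-0.6959, -0.0329, 0.4730, 0.5394)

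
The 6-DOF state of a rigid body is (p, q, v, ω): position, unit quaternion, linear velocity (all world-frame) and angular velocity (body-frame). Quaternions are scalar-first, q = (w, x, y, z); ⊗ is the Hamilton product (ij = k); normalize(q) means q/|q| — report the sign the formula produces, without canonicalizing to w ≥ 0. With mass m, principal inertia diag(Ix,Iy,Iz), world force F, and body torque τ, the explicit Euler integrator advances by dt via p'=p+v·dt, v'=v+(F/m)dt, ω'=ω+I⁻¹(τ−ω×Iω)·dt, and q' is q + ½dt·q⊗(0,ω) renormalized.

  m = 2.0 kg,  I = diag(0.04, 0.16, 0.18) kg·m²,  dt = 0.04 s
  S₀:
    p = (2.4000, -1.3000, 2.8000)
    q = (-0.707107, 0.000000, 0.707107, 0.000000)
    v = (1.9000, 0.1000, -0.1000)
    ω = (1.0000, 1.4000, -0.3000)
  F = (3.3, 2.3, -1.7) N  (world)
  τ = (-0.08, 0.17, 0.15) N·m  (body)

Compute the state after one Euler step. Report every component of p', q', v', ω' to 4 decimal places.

p' = (2.4760, -1.2960, 2.7960)
q' = (-0.7265, -0.0184, 0.6869, -0.0099)
v' = (1.9660, 0.1460, -0.1340)
ω' = (0.9284, 1.4320, -0.3040)

a = F/m = (1.6500, 1.1500, -0.8500)
p' = p + v·dt = (2.4760, -1.2960, 2.7960)
new velocity v' = (1.9660, 0.1460, -0.1340)
gyro term ω×Iω = (-0.0084, 0.0420, 0.1680)
(τ − ω×Iω)/I = (-1.7900, 0.8000, -0.1000)
ω + α·dt = (0.9284, 1.4320, -0.3040)
q⊗(0,ω) = (-0.9899498, -0.9192391, -0.9899498, -0.4949749)
updated quaternion q' = (-0.7265, -0.0184, 0.6869, -0.0099)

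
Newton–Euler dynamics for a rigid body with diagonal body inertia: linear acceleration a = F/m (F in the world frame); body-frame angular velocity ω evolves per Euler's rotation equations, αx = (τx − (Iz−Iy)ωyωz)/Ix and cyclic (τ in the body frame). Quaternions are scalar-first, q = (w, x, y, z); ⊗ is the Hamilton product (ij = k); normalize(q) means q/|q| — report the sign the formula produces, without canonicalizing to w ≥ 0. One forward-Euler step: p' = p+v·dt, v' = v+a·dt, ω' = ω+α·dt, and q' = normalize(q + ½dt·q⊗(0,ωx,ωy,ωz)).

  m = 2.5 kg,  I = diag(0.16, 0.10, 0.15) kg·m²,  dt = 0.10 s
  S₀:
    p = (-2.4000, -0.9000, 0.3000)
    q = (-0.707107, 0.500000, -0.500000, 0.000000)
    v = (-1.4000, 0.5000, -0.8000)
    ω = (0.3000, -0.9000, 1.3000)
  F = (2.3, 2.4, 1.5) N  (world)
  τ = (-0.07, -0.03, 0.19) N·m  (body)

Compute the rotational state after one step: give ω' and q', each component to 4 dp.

angular accel α = (-0.0719, -0.3390, 1.1587)
ω + α·dt = (0.2928, -0.9339, 1.4159)
2q̇ = q⊗(0,ω) = (-0.6000000, -0.8621321, -0.0136037, -1.2192391)
q' = normalize(q + ½dt·q⊗(0,ω)) = (-0.7347, 0.4554, -0.4991, -0.0608)

ω' = (0.2928, -0.9339, 1.4159)
q' = (-0.7347, 0.4554, -0.4991, -0.0608)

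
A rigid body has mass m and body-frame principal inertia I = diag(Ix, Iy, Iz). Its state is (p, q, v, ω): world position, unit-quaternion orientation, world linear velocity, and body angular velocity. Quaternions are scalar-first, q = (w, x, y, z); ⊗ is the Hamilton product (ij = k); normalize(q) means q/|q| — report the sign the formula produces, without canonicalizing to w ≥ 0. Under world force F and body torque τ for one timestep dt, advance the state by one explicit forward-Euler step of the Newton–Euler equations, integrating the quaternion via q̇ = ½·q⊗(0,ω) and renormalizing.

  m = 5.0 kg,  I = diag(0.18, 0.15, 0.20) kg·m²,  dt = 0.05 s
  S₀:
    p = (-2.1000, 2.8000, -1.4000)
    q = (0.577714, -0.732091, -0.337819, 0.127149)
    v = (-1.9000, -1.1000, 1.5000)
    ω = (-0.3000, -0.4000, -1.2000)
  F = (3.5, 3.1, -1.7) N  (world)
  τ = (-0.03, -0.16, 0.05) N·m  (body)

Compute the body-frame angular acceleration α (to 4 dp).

gyro term ω×Iω = (0.0240, -0.0072, -0.0036)
(τ − ω×Iω)/I = (-0.3000, -1.0187, 0.2680)

α = (-0.3000, -1.0187, 0.2680)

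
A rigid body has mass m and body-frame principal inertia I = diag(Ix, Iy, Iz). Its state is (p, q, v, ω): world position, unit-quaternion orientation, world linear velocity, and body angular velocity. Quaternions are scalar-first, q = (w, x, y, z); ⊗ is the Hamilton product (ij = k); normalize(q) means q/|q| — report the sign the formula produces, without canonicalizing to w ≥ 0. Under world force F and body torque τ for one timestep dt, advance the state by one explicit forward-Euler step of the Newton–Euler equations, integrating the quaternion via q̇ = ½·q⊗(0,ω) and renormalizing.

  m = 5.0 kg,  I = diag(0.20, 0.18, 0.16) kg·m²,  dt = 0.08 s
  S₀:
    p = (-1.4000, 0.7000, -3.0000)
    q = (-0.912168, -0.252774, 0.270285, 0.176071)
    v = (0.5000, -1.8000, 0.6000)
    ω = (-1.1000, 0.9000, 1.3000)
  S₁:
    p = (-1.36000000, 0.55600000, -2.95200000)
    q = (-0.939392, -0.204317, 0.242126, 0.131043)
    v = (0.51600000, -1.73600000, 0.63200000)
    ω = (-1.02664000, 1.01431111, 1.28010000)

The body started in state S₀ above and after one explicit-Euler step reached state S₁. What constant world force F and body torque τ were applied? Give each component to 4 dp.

F = (1.0000, 4.0000, 2.0000)
τ = (0.1600, 0.2000, -0.0200)

rate change Δω = (0.07336000, 0.11431111, -0.01990000)
precession coupling = (-0.0234, -0.0572, 0.0198)
τ = I·(Δω/dt) + ω₀×(Iω₀) = (0.1600, 0.2000, -0.0200)
v₁ − v₀ = (0.01600000, 0.06400000, 0.03200000)
F = m·Δv/dt = (1.0000, 4.0000, 2.0000)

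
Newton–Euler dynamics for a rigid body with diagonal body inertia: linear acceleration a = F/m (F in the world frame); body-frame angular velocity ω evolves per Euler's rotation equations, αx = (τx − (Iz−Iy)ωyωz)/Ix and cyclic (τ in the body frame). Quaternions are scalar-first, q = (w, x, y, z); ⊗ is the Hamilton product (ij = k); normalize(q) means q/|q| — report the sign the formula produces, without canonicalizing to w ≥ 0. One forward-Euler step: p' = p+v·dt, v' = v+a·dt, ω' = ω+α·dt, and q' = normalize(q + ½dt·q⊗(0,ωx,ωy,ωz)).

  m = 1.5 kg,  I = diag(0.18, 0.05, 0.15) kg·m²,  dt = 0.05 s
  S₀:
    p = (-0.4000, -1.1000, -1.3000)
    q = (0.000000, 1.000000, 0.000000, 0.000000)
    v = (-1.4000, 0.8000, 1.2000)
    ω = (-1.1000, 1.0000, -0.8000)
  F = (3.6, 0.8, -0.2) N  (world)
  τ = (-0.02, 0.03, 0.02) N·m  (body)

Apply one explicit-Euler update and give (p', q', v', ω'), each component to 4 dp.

p' = (-0.4700, -1.0600, -1.2400)
q' = (0.0275, 0.9991, 0.0200, 0.0250)
v' = (-1.2800, 0.8267, 1.1933)
ω' = (-1.0833, 1.0036, -0.8410)

precession coupling ω×(Iω) = (-0.0800, 0.0264, 0.1430)
α = I⁻¹(τ − ω×Iω) = (0.3333, 0.0720, -0.8200)
ω + α·dt = (-1.0833, 1.0036, -0.8410)
2q̇ = q⊗(0,ω) = (1.1000000, 0.0000000, 0.8000000, 1.0000000)
q' = normalize(q + ½dt·q⊗(0,ω)) = (0.0275, 0.9991, 0.0200, 0.0250)
a = (2.4000, 0.5333, -0.1333)
p + v·dt = (-0.4700, -1.0600, -1.2400)
v' = v + a·dt = (-1.2800, 0.8267, 1.1933)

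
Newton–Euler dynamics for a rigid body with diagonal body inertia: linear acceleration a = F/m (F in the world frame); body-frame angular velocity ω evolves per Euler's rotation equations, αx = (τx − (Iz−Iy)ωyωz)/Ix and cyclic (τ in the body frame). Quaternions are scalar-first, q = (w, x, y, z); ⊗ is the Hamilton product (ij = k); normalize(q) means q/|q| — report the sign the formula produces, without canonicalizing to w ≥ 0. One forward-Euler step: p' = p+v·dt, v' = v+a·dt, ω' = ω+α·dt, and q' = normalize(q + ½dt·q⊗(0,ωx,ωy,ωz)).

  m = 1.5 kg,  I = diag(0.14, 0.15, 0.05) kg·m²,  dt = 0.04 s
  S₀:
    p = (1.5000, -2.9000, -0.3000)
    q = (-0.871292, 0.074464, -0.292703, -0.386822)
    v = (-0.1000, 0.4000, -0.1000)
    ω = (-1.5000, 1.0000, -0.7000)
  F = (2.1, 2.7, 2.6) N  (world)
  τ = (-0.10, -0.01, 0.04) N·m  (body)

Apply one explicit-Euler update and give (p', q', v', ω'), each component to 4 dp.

a = F/m = (1.4000, 1.8000, 1.7333)
p' = p + v·dt = (1.4960, -2.8840, -0.3040)
v' = v + a·dt = (-0.0440, 0.4720, -0.0307)
angular accel α = (-1.2143, -0.6967, 1.1000)
ω' = ω + α·dt = (-1.5486, 0.9721, -0.6560)
2q̇ = q⊗(0,ω) = (0.1336236, 1.8986521, -0.2389342, 0.2453139)
updated quaternion q' = (-0.8680, 0.1124, -0.2973, -0.3816)

p' = (1.4960, -2.8840, -0.3040)
q' = (-0.8680, 0.1124, -0.2973, -0.3816)
v' = (-0.0440, 0.4720, -0.0307)
ω' = (-1.5486, 0.9721, -0.6560)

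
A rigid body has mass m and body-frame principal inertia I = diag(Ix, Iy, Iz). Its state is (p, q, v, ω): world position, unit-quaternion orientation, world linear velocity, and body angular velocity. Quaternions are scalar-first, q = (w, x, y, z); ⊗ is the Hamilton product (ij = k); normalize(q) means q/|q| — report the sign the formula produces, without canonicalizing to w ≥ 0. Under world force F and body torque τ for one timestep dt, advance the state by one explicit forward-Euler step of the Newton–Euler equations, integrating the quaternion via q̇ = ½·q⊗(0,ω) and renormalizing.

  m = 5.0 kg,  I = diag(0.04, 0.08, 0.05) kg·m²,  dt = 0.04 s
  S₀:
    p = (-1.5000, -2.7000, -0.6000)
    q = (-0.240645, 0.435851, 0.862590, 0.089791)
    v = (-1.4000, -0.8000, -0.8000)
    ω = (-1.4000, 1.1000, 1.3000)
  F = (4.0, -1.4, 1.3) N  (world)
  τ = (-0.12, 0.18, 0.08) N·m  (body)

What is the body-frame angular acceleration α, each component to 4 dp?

ω×(Iω) gyroscopic = (-0.0429, 0.0182, -0.0616)
α = I⁻¹(τ − ω×Iω) = (-1.9275, 2.0225, 2.8320)

α = (-1.9275, 2.0225, 2.8320)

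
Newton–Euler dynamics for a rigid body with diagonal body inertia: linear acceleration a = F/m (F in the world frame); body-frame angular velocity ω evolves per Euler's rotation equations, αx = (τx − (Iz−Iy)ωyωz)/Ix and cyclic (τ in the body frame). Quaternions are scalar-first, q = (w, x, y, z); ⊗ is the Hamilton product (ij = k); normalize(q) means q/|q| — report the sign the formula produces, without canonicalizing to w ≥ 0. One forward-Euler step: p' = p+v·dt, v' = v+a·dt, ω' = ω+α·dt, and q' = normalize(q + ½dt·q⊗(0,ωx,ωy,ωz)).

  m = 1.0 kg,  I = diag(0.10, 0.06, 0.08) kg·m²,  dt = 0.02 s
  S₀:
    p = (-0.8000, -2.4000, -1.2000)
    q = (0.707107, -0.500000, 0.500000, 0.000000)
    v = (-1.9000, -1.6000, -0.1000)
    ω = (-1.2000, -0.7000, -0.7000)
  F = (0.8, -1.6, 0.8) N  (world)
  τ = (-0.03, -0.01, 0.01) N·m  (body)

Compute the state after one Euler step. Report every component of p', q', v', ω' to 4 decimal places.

ω×(Iω) gyroscopic = (0.0098, 0.0168, -0.0336)
α = I⁻¹(τ − ω×Iω) = (-0.3980, -0.4467, 0.5450)
ω + α·dt = (-1.2080, -0.7089, -0.6891)
2q̇ = q⊗(0,ω) = (-0.2500000, -1.1985284, -0.8449749, 0.4550251)
updated quaternion q' = (0.7045, -0.5119, 0.4915, 0.0045)
a = (0.8000, -1.6000, 0.8000)
p + v·dt = (-0.8380, -2.4320, -1.2020)
v + (F/m)dt = (-1.8840, -1.6320, -0.0840)

p' = (-0.8380, -2.4320, -1.2020)
q' = (0.7045, -0.5119, 0.4915, 0.0045)
v' = (-1.8840, -1.6320, -0.0840)
ω' = (-1.2080, -0.7089, -0.6891)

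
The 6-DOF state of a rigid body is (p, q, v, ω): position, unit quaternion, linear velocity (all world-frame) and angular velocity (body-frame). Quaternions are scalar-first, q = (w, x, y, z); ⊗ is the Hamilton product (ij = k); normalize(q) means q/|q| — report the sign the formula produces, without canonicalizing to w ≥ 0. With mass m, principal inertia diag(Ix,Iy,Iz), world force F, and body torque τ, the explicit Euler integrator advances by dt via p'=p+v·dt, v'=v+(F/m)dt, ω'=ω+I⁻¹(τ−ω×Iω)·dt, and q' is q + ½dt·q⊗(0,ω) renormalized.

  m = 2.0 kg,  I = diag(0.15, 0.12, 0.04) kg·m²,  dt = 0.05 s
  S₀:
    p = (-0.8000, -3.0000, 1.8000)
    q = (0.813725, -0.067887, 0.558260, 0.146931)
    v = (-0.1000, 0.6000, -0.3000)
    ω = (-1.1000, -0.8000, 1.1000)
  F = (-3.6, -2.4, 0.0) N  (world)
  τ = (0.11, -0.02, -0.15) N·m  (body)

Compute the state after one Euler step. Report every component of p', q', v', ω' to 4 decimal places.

p' = (-0.8050, -2.9700, 1.7850)
q' = (0.8182, -0.0719, 0.5393, 0.1858)
v' = (-0.1900, 0.5400, -0.3000)
ω' = (-1.0868, -0.7529, 0.9455)

p + v·dt = (-0.8050, -2.9700, 1.7850)
v' = v + a·dt = (-0.1900, 0.5400, -0.3000)
ω×(Iω) gyroscopic = (0.0704, -0.1331, -0.0264)
angular accel α = (0.2640, 0.9425, -3.0900)
new body rate ω' = (-1.0868, -0.7529, 0.9455)
Hamilton product q⊗(0,ω) = (0.2103082, -0.1634667, -0.7379284, 1.5634931)
q + ½dt·q⊗(0,ω), renormalized = (0.8182, -0.0719, 0.5393, 0.1858)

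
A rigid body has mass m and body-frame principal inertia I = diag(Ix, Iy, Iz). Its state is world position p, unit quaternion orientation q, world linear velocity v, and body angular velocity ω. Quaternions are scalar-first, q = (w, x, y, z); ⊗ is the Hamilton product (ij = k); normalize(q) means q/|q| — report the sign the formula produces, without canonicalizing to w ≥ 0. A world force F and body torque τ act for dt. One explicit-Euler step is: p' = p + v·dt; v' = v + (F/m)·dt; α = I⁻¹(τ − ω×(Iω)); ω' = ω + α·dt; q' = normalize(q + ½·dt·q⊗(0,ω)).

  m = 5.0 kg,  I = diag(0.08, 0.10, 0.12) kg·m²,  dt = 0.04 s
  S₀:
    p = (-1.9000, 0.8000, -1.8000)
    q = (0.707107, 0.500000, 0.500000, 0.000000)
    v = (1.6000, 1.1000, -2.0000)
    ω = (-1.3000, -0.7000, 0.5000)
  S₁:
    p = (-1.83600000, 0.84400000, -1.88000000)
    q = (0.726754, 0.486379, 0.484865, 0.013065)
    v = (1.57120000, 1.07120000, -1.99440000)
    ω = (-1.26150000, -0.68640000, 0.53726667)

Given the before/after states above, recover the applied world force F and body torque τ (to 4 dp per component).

F = (-3.6000, -3.6000, 0.7000)
τ = (0.0700, 0.0600, 0.1300)

Δv = v₁−v₀ = (-0.02880000, -0.02880000, 0.00560000)
m·(v₁−v₀)/dt = (-3.6000, -3.6000, 0.7000)
rate change Δω = (0.03850000, 0.01360000, 0.03726667)
I·α + gyro = (0.0700, 0.0600, 0.1300)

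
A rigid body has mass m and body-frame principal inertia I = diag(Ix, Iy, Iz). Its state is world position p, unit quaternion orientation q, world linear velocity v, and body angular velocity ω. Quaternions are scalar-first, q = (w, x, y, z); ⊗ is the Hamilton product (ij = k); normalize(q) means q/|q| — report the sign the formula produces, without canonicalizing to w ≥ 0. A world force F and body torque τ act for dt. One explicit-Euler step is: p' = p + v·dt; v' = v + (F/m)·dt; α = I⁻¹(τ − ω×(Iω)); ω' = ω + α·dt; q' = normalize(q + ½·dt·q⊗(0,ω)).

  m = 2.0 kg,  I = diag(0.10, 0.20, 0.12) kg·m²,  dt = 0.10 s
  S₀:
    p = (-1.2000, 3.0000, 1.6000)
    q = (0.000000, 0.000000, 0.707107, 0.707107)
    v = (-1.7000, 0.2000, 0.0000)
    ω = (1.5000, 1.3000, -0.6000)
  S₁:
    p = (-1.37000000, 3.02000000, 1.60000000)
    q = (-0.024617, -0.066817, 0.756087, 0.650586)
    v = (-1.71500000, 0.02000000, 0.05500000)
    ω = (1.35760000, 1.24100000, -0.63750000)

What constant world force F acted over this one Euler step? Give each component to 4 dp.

F = (-0.3000, -3.6000, 1.1000)

v₁ − v₀ = (-0.01500000, -0.18000000, 0.05500000)
applied force F = (-0.3000, -3.6000, 1.1000)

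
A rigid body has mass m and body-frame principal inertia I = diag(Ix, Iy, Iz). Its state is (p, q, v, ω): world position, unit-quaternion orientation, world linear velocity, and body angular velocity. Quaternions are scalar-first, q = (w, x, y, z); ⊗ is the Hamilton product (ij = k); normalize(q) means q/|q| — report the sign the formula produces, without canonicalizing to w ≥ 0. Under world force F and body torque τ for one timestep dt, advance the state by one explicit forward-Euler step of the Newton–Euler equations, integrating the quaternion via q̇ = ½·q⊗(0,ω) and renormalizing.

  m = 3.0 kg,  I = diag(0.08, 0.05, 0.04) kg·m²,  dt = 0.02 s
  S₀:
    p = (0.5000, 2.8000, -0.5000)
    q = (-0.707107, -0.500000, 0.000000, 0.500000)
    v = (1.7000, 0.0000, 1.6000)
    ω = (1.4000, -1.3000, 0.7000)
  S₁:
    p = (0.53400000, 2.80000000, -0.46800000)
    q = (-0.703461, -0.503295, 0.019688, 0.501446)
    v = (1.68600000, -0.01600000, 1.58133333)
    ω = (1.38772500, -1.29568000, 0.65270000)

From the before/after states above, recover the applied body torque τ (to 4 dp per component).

τ = (-0.0400, 0.0500, -0.0400)

ω₁ − ω₀ = (-0.01227500, 0.00432000, -0.04730000)
I·α + gyro = (-0.0400, 0.0500, -0.0400)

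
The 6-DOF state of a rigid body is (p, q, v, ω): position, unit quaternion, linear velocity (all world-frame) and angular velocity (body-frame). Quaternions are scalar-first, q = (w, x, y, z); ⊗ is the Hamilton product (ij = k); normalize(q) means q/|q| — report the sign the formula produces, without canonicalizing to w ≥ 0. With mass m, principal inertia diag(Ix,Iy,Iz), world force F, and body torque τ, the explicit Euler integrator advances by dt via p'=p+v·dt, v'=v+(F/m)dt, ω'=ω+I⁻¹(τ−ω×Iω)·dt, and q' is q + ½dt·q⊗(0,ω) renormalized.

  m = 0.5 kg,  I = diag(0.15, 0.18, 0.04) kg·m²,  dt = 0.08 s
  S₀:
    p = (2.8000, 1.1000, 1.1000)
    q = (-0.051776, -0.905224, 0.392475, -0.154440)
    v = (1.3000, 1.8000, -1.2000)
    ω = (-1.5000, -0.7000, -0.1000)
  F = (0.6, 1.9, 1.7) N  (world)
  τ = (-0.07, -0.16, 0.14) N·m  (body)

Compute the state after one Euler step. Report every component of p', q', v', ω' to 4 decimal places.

p + v·dt = (2.9040, 1.2440, 1.0040)
v' = v + a·dt = (1.3960, 2.1040, -0.9280)
α = I⁻¹(τ − ω×Iω) = (-0.4013, -0.9806, 2.7125)
new body rate ω' = (-1.5321, -0.7784, 0.1170)
q⊗(0,ω) = (-1.0985475, -0.0696915, 0.1773808, 1.2275469)
updated quaternion q' = (-0.0955, -0.9060, 0.3987, -0.1051)

p' = (2.9040, 1.2440, 1.0040)
q' = (-0.0955, -0.9060, 0.3987, -0.1051)
v' = (1.3960, 2.1040, -0.9280)
ω' = (-1.5321, -0.7784, 0.1170)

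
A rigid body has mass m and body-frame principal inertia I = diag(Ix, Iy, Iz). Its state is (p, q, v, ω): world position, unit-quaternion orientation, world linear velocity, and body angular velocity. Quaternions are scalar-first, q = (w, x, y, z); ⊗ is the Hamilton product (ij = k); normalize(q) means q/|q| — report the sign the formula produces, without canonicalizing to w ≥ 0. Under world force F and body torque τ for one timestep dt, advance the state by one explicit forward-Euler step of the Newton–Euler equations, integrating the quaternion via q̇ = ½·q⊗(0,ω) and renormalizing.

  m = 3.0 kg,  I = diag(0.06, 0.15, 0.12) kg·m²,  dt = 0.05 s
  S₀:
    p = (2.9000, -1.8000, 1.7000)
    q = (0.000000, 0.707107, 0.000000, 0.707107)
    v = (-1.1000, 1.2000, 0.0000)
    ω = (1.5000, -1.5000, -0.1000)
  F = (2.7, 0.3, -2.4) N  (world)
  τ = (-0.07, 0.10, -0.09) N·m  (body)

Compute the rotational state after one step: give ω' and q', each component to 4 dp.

precession coupling ω×(Iω) = (-0.0045, 0.0090, -0.2025)
(τ − ω×Iω)/I = (-1.0917, 0.6067, 0.9375)
ω + α·dt = (1.4454, -1.4697, -0.0531)
q⊗(0,ω) = (-0.9899498, 1.0606605, 1.1313712, -1.0606605)
q' = normalize(q + ½dt·q⊗(0,ω)) = (-0.0247, 0.7326, 0.0282, 0.6796)

ω' = (1.4454, -1.4697, -0.0531)
q' = (-0.0247, 0.7326, 0.0282, 0.6796)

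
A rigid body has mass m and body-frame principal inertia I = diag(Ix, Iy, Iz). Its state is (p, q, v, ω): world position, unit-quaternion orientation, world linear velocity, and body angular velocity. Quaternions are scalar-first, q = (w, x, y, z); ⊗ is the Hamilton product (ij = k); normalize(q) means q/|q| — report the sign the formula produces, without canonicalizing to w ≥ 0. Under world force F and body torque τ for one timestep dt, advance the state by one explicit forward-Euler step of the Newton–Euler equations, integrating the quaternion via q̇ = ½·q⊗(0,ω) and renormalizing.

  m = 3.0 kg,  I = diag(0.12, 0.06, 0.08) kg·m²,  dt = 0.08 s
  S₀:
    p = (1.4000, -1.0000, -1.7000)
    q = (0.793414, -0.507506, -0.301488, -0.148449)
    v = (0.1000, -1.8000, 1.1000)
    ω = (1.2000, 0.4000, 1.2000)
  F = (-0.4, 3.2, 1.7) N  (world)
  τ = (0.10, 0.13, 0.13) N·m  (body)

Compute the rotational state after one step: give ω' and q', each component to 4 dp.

precession coupling ω×(Iω) = (0.0096, 0.0576, -0.0288)
angular accel α = (0.7533, 1.2067, 1.9850)
ω' = ω + α·dt = (1.2603, 0.4965, 1.3588)
Hamilton product q⊗(0,ω) = (0.9077412, 0.6496908, 0.7482340, 1.1108800)
q' = normalize(q + ½dt·q⊗(0,ω)) = (0.8277, -0.4804, -0.2709, -0.1038)

ω' = (1.2603, 0.4965, 1.3588)
q' = (0.8277, -0.4804, -0.2709, -0.1038)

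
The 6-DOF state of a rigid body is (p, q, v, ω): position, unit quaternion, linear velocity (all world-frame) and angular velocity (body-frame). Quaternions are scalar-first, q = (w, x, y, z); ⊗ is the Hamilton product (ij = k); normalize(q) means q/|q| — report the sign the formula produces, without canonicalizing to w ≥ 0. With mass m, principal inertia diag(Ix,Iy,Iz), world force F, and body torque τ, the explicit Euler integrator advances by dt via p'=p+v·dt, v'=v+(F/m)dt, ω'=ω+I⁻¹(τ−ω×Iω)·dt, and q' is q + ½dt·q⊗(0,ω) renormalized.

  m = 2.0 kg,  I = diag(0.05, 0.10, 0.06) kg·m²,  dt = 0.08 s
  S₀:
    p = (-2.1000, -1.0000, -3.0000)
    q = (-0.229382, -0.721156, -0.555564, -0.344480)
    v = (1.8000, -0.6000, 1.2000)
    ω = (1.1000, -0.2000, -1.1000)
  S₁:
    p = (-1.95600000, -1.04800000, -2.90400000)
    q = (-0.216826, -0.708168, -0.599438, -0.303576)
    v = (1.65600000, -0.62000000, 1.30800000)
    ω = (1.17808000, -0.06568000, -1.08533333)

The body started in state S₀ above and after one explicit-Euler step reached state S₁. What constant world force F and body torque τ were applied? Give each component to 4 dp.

velocity change Δv = (-0.14400000, -0.02000000, 0.10800000)
m·(v₁−v₀)/dt = (-3.6000, -0.5000, 2.7000)
ω₁ − ω₀ = (0.07808000, 0.13432000, 0.01466667)
precession coupling = (-0.0088, 0.0121, -0.0110)
I·α + gyro = (0.0400, 0.1800, 0.0000)

F = (-3.6000, -0.5000, 2.7000)
τ = (0.0400, 0.1800, 0.0000)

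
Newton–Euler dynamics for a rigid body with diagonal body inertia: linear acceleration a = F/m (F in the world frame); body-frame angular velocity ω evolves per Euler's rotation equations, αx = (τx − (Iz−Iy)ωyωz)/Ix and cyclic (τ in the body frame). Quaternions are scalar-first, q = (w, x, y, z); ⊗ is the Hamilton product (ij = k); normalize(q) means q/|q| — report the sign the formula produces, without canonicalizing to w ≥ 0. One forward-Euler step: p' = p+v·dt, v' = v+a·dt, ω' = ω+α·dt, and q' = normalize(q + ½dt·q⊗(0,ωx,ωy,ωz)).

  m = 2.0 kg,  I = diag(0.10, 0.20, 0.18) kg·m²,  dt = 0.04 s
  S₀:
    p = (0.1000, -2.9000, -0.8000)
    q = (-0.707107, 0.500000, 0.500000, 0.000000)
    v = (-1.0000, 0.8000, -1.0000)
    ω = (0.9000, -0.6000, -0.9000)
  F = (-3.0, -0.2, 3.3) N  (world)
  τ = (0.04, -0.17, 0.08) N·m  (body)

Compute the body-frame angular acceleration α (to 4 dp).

α = (0.5080, -1.1740, 0.7444)

gyro term ω×Iω = (-0.0108, 0.0648, -0.0540)
angular accel α = (0.5080, -1.1740, 0.7444)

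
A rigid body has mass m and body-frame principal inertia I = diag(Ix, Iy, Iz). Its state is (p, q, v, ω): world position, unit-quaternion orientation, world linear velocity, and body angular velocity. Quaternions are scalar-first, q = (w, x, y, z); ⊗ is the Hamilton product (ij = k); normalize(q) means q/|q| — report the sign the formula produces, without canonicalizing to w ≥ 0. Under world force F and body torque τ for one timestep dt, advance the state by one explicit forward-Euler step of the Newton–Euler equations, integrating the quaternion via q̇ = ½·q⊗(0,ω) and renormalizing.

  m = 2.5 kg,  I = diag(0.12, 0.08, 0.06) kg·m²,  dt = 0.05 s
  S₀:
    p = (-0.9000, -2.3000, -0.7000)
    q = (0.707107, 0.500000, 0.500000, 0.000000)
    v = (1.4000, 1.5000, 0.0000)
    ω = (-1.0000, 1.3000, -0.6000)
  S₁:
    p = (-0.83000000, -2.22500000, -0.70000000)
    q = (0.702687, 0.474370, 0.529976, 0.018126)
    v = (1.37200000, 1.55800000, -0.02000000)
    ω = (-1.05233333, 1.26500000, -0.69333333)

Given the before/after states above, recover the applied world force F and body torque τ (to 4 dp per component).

F = (-1.4000, 2.9000, -1.0000)
τ = (-0.1100, -0.0200, -0.0600)

velocity change Δv = (-0.02800000, 0.05800000, -0.02000000)
m·(v₁−v₀)/dt = (-1.4000, 2.9000, -1.0000)
Δω = ω₁−ω₀ = (-0.05233333, -0.03500000, -0.09333333)
gyro term ω₀×Iω₀ = (0.0156, 0.0360, 0.0520)
applied torque τ = (-0.1100, -0.0200, -0.0600)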